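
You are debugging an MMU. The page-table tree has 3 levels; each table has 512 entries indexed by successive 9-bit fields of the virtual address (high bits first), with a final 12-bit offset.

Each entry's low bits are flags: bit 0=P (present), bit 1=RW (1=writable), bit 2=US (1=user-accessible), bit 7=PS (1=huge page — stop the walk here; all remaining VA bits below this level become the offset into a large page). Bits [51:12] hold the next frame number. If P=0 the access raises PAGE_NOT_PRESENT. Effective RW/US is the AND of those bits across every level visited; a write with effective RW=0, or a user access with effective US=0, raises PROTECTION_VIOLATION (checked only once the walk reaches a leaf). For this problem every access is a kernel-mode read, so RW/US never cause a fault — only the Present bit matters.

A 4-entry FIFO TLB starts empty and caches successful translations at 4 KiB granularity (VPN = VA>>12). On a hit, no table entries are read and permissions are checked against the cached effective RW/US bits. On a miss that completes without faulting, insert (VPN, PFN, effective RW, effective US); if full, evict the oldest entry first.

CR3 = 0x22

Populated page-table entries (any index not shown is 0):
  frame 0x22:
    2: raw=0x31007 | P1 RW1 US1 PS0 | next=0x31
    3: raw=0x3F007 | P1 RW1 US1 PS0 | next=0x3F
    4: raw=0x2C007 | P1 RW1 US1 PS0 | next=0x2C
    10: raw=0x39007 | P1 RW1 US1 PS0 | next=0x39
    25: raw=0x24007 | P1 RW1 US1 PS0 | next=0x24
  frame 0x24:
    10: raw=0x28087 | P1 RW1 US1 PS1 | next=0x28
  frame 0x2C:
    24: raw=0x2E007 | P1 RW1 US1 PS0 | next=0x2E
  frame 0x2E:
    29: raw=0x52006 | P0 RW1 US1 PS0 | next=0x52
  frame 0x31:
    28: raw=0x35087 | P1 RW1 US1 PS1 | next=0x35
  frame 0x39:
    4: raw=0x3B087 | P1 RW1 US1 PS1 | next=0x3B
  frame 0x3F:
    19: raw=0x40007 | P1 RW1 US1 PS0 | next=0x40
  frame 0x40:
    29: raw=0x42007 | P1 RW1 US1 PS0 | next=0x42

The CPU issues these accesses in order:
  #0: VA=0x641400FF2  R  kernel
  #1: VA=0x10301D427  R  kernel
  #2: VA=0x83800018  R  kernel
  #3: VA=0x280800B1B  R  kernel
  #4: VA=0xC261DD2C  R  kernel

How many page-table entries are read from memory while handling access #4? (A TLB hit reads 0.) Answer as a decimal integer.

Per-access translation:
#0 VA=0x641400FF2 (r,kernel):
  L0 @0x22[25] → 0x24007  P=1,RW=1,US=1,PS=0
  L1 @0x24[10] → 0x28087  P=1,RW=1,US=1,PS=1
  → PA=0x28FF2 (huge @L1)  (2 entries read)
#1 VA=0x10301D427 (r,kernel):
  L0 @0x22[4] → 0x2C007  P=1,RW=1,US=1,PS=0
  L1 @0x2C[24] → 0x2E007  P=1,RW=1,US=1,PS=0
  L2 @0x2E[29] → 0x52006  P=0,RW=1,US=1,PS=0
  ⇒ fault: PAGE_NOT_PRESENT  — 3 lookups
#2 VA=0x83800018 (r,kernel):
  L0 @0x22[2] → 0x31007  P=1,RW=1,US=1,PS=0
  L1 @0x31[28] → 0x35087  P=1,RW=1,US=1,PS=1
  → PA=0x35018 (huge @L1)  (2 entries read)
#3 VA=0x280800B1B (r,kernel):
  L0 @0x22[10] → 0x39007  P=1,RW=1,US=1,PS=0
  L1 @0x39[4] → 0x3B087  P=1,RW=1,US=1,PS=1
  → PA=0x3BB1B (huge @L1)  (2 entries read)
#4 VA=0xC261DD2C (r,kernel):
  L0 @0x22[3] → 0x3F007  P=1,RW=1,US=1,PS=0
  L1 @0x3F[19] → 0x40007  P=1,RW=1,US=1,PS=0
  L2 @0x40[29] → 0x42007  P=1,RW=1,US=1,PS=0
  → PA=0x42D2C  (3 entries read)

Entries read for #4: 3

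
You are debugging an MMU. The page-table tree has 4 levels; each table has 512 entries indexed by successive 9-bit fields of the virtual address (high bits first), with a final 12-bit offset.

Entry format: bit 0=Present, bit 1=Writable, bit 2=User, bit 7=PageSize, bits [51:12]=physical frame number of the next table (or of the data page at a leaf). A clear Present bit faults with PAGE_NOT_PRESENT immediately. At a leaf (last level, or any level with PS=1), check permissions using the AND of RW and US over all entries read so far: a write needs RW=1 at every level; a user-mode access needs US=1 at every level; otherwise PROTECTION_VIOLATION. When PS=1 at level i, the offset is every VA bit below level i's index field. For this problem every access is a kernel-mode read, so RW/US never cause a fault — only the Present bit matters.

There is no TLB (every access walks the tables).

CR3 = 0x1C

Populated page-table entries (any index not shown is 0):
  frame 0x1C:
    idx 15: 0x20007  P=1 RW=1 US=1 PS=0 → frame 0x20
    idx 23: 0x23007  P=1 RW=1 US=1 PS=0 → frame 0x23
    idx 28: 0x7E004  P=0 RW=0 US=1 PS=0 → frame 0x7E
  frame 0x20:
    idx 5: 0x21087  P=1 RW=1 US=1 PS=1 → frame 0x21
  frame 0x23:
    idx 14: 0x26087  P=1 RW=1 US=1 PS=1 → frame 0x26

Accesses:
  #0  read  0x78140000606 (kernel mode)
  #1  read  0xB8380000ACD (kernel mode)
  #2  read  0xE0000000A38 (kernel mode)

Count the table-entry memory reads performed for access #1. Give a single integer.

Per-access translation:
#0 VA=0x78140000606 (r,kernel):
  L0 @0x1C[15] → 0x20007  P=1,RW=1,US=1,PS=0
  L1 @0x20[5] → 0x21087  P=1,RW=1,US=1,PS=1
  → PA=0x21606 (huge @L1)  (2 entries read)
#1 VA=0xB8380000ACD (r,kernel):
  L0 @0x1C[23] → 0x23007  P=1,RW=1,US=1,PS=0
  L1 @0x23[14] → 0x26087  P=1,RW=1,US=1,PS=1
  → PA=0x26ACD (huge @L1)  (2 entries read)
#2 VA=0xE0000000A38 (r,kernel):
  L0 @0x1C[28] → 0x7E004  P=0,RW=0,US=1,PS=0
  ✗ PAGE_NOT_PRESENT  [1 reads]

Entries read for #1: 2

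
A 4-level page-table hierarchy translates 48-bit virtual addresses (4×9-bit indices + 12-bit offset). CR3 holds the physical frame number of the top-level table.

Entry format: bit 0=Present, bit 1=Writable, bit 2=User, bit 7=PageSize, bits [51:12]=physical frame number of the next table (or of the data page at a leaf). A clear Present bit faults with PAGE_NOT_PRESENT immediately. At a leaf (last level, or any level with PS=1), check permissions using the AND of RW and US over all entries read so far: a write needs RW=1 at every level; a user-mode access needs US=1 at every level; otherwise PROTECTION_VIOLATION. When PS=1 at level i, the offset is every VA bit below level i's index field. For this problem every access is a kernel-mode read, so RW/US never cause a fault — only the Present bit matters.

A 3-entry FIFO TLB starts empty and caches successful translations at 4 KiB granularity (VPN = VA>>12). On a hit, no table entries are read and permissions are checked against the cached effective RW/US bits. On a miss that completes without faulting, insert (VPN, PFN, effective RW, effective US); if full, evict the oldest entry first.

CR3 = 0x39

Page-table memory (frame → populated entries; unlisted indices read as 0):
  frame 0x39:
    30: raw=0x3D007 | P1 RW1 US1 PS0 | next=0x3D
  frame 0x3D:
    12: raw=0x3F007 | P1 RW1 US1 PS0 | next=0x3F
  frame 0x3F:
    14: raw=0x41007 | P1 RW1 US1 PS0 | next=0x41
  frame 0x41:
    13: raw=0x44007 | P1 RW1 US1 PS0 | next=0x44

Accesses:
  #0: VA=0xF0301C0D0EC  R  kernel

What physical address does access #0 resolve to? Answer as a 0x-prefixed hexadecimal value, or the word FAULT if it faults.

Walk each access:
#0 VA=0xF0301C0D0EC (r,kernel):
  L0: frame=0x39 idx=30 entry=0x3D007 [P=1 RW=1 US=1 PS=0]
  L1: frame=0x3D idx=12 entry=0x3F007 [P=1 RW=1 US=1 PS=0]
  L2: frame=0x3F idx=14 entry=0x41007 [P=1 RW=1 US=1 PS=0]
  L3: frame=0x41 idx=13 entry=0x44007 [P=1 RW=1 US=1 PS=0]
  → PA=0x440EC  (4 entries read)

Access #0 PA: 0x440EC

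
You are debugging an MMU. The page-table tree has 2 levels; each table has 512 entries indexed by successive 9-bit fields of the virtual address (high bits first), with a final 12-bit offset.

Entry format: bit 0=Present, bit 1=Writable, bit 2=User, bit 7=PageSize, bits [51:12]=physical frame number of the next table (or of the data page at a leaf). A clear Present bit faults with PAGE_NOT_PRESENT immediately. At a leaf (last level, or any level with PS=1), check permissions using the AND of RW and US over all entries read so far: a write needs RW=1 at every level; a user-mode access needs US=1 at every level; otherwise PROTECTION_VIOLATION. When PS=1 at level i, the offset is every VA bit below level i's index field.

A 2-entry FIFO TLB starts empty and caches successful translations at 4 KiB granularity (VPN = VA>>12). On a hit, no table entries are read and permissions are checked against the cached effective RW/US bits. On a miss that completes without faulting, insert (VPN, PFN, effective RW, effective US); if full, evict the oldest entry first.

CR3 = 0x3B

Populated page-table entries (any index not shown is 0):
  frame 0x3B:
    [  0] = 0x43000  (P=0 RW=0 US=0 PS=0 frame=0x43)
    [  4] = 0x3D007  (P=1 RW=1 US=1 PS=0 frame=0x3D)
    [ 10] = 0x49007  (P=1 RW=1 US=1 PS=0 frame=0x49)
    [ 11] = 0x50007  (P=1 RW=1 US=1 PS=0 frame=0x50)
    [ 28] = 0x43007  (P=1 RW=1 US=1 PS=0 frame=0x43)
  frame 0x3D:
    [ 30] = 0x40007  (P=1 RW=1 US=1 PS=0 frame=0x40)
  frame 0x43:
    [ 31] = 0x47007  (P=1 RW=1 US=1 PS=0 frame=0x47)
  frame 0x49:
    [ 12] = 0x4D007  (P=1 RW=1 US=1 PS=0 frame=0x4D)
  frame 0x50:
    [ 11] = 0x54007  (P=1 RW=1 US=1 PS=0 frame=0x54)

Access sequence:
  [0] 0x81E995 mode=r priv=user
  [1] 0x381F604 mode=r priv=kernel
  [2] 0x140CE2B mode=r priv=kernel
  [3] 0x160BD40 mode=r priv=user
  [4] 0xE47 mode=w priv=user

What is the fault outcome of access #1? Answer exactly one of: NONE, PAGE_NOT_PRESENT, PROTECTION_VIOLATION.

Trace:
#0 VA=0x81E995 (r,user):
  lvl0: tbl 0x3B, slot 4 ⇒ 0x3D007 (P1/RW1/US1/PS0)
  lvl1: tbl 0x3D, slot 30 ⇒ 0x40007 (P1/RW1/US1/PS0)
  ⇒ phys 0x40995  [2 reads]
#1 VA=0x381F604 (r,kernel):
  lvl0: tbl 0x3B, slot 28 ⇒ 0x43007 (P1/RW1/US1/PS0)
  lvl1: tbl 0x43, slot 31 ⇒ 0x47007 (P1/RW1/US1/PS0)
  ⇒ phys 0x47604  [2 reads]
#2 VA=0x140CE2B (r,kernel):
  lvl0: tbl 0x3B, slot 10 ⇒ 0x49007 (P1/RW1/US1/PS0)
  lvl1: tbl 0x49, slot 12 ⇒ 0x4D007 (P1/RW1/US1/PS0)
  ⇒ phys 0x4DE2B  [2 reads]
#3 VA=0x160BD40 (r,user):
  lvl0: tbl 0x3B, slot 11 ⇒ 0x50007 (P1/RW1/US1/PS0)
  lvl1: tbl 0x50, slot 11 ⇒ 0x54007 (P1/RW1/US1/PS0)
  ⇒ phys 0x54D40  [2 reads]
#4 VA=0xE47 (w,user):
  lvl0: tbl 0x3B, slot 0 ⇒ 0x43000 (P0/RW0/US0/PS0)
  ⇒ fault: PAGE_NOT_PRESENT  — 1 lookups

Access #1 fault: NONE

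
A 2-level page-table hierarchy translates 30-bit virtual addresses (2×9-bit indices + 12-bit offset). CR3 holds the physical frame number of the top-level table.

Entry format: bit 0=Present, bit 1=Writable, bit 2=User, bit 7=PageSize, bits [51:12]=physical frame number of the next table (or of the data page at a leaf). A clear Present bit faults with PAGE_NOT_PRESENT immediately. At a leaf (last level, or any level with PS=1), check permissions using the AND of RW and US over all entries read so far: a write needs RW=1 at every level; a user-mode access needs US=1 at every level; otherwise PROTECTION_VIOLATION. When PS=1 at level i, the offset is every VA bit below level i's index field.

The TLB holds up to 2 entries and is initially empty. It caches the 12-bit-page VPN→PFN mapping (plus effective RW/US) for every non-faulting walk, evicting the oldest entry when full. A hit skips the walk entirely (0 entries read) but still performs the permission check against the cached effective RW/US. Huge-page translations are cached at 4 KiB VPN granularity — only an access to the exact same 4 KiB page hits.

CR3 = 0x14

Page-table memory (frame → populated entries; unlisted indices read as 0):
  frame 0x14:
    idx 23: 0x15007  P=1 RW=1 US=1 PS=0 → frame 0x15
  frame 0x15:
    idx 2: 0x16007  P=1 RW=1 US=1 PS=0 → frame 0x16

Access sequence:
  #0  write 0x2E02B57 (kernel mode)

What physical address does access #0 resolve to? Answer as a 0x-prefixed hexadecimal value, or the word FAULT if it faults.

Walk each access:
#0 VA=0x2E02B57 (w,kernel):
  [0] read 0x14 idx=23: raw=0x15007 flags P=1 W=1 U=1 S=0
  [1] read 0x15 idx=2: raw=0x16007 flags P=1 W=1 U=1 S=0
  ⇒ phys 0x16B57  [2 reads]

Access #0 PA: 0x16B57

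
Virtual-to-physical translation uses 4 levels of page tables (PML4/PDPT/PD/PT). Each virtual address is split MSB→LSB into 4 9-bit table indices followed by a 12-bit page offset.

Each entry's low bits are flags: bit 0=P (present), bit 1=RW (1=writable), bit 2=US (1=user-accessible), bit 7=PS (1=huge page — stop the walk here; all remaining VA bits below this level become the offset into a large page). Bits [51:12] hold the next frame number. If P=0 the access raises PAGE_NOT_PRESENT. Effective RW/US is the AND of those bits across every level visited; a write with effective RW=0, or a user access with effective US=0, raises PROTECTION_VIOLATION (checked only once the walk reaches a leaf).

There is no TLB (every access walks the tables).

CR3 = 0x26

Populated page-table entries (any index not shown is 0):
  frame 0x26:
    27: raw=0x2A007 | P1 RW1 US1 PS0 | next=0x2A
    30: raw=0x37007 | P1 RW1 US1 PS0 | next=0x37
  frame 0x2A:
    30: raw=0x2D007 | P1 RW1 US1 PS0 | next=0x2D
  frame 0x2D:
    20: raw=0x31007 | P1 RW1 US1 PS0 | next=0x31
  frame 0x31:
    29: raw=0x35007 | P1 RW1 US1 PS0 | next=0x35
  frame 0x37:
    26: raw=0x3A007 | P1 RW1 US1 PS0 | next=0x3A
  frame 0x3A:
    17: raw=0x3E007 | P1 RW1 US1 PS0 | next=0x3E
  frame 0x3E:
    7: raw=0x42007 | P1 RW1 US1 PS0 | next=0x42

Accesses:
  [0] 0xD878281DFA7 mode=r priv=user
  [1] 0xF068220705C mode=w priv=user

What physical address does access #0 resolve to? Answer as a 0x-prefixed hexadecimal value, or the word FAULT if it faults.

Trace:
#0 VA=0xD878281DFA7 (r,user):
  L0: frame=0x26 idx=27 entry=0x2A007 [P=1 RW=1 US=1 PS=0]
  L1: frame=0x2A idx=30 entry=0x2D007 [P=1 RW=1 US=1 PS=0]
  L2: frame=0x2D idx=20 entry=0x31007 [P=1 RW=1 US=1 PS=0]
  L3: frame=0x31 idx=29 entry=0x35007 [P=1 RW=1 US=1 PS=0]
  ✓ 0x35FA7  — 4 lookups
#1 VA=0xF068220705C (w,user):
  L0: frame=0x26 idx=30 entry=0x37007 [P=1 RW=1 US=1 PS=0]
  L1: frame=0x37 idx=26 entry=0x3A007 [P=1 RW=1 US=1 PS=0]
  L2: frame=0x3A idx=17 entry=0x3E007 [P=1 RW=1 US=1 PS=0]
  L3: frame=0x3E idx=7 entry=0x42007 [P=1 RW=1 US=1 PS=0]
  ✓ 0x4205C  — 4 lookups

Access #0 PA: 0x35FA7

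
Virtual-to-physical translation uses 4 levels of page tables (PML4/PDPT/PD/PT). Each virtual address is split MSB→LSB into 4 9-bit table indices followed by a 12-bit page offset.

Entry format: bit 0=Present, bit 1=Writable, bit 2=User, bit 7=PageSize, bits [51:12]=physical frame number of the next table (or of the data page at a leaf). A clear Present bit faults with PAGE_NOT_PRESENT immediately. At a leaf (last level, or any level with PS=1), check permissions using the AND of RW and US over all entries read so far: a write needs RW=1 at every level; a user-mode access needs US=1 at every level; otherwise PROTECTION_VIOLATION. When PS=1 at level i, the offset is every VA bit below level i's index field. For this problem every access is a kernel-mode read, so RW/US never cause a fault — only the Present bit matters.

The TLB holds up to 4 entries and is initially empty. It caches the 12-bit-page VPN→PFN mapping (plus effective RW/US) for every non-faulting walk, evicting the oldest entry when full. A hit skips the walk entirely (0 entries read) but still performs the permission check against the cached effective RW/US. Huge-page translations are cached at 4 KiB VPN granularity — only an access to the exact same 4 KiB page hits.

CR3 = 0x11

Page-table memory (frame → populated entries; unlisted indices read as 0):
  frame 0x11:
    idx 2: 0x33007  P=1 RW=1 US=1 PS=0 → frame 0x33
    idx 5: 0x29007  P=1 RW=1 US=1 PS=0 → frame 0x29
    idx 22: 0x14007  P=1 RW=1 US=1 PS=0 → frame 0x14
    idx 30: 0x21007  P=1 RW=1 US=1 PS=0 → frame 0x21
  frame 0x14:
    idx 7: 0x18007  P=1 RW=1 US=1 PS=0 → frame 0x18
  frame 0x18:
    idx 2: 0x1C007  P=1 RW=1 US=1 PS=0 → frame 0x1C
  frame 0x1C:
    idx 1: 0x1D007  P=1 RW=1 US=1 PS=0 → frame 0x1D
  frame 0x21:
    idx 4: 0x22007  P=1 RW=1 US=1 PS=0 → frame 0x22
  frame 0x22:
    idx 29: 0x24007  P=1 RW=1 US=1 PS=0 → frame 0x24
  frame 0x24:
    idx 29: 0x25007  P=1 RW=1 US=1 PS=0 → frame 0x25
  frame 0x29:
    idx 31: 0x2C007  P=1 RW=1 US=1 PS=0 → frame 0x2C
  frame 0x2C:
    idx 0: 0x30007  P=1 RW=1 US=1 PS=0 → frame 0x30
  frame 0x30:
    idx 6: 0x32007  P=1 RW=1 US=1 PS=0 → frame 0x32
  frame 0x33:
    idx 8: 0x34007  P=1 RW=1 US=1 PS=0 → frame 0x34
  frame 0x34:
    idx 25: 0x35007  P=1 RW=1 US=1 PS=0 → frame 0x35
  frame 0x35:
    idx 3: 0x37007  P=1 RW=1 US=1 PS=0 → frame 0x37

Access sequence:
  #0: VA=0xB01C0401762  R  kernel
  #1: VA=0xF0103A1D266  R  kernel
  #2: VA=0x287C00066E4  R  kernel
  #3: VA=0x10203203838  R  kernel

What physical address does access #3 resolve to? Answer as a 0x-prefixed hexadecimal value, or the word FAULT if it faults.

Walk each access:
#0 VA=0xB01C0401762 (r,kernel):
  lvl0: tbl 0x11, slot 22 ⇒ 0x14007 (P1/RW1/US1/PS0)
  lvl1: tbl 0x14, slot 7 ⇒ 0x18007 (P1/RW1/US1/PS0)
  lvl2: tbl 0x18, slot 2 ⇒ 0x1C007 (P1/RW1/US1/PS0)
  lvl3: tbl 0x1C, slot 1 ⇒ 0x1D007 (P1/RW1/US1/PS0)
  ⇒ phys 0x1D762  [4 reads]
#1 VA=0xF0103A1D266 (r,kernel):
  lvl0: tbl 0x11, slot 30 ⇒ 0x21007 (P1/RW1/US1/PS0)
  lvl1: tbl 0x21, slot 4 ⇒ 0x22007 (P1/RW1/US1/PS0)
  lvl2: tbl 0x22, slot 29 ⇒ 0x24007 (P1/RW1/US1/PS0)
  lvl3: tbl 0x24, slot 29 ⇒ 0x25007 (P1/RW1/US1/PS0)
  ⇒ phys 0x25266  [4 reads]
#2 VA=0x287C00066E4 (r,kernel):
  lvl0: tbl 0x11, slot 5 ⇒ 0x29007 (P1/RW1/US1/PS0)
  lvl1: tbl 0x29, slot 31 ⇒ 0x2C007 (P1/RW1/US1/PS0)
  lvl2: tbl 0x2C, slot 0 ⇒ 0x30007 (P1/RW1/US1/PS0)
  lvl3: tbl 0x30, slot 6 ⇒ 0x32007 (P1/RW1/US1/PS0)
  ⇒ phys 0x326E4  [4 reads]
#3 VA=0x10203203838 (r,kernel):
  lvl0: tbl 0x11, slot 2 ⇒ 0x33007 (P1/RW1/US1/PS0)
  lvl1: tbl 0x33, slot 8 ⇒ 0x34007 (P1/RW1/US1/PS0)
  lvl2: tbl 0x34, slot 25 ⇒ 0x35007 (P1/RW1/US1/PS0)
  lvl3: tbl 0x35, slot 3 ⇒ 0x37007 (P1/RW1/US1/PS0)
  ⇒ phys 0x37838  [4 reads]

Access #3 PA: 0x37838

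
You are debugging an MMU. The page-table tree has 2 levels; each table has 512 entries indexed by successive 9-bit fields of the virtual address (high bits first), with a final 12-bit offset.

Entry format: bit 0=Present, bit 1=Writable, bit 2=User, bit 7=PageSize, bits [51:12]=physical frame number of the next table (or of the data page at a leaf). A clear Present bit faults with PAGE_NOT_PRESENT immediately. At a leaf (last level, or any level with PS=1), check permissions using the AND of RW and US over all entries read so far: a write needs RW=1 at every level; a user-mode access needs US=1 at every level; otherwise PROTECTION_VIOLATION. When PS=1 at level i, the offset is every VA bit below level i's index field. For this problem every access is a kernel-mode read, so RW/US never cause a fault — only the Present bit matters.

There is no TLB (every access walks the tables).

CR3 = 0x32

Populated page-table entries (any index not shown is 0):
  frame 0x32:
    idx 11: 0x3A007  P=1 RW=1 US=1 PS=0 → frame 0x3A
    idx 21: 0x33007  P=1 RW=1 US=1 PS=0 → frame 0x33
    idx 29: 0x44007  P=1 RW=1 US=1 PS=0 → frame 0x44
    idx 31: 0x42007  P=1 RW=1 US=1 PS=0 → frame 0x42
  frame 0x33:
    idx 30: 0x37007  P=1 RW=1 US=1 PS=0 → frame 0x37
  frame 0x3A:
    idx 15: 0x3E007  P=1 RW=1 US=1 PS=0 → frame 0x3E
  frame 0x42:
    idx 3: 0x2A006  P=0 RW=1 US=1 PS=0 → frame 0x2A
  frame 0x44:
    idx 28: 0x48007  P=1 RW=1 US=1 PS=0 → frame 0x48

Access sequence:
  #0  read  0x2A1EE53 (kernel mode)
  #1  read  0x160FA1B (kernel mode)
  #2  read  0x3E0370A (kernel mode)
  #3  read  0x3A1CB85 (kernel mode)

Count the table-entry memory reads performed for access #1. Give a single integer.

Per-access translation:
#0 VA=0x2A1EE53 (r,kernel):
  L0 @0x32[21] → 0x33007  P=1,RW=1,US=1,PS=0
  L1 @0x33[30] → 0x37007  P=1,RW=1,US=1,PS=0
  → PA=0x37E53  (2 entries read)
#1 VA=0x160FA1B (r,kernel):
  L0 @0x32[11] → 0x3A007  P=1,RW=1,US=1,PS=0
  L1 @0x3A[15] → 0x3E007  P=1,RW=1,US=1,PS=0
  → PA=0x3EA1B  (2 entries read)
#2 VA=0x3E0370A (r,kernel):
  L0 @0x32[31] → 0x42007  P=1,RW=1,US=1,PS=0
  L1 @0x42[3] → 0x2A006  P=0,RW=1,US=1,PS=0
  ✗ PAGE_NOT_PRESENT  [2 reads]
#3 VA=0x3A1CB85 (r,kernel):
  L0 @0x32[29] → 0x44007  P=1,RW=1,US=1,PS=0
  L1 @0x44[28] → 0x48007  P=1,RW=1,US=1,PS=0
  → PA=0x48B85  (2 entries read)

Entries read for #1: 2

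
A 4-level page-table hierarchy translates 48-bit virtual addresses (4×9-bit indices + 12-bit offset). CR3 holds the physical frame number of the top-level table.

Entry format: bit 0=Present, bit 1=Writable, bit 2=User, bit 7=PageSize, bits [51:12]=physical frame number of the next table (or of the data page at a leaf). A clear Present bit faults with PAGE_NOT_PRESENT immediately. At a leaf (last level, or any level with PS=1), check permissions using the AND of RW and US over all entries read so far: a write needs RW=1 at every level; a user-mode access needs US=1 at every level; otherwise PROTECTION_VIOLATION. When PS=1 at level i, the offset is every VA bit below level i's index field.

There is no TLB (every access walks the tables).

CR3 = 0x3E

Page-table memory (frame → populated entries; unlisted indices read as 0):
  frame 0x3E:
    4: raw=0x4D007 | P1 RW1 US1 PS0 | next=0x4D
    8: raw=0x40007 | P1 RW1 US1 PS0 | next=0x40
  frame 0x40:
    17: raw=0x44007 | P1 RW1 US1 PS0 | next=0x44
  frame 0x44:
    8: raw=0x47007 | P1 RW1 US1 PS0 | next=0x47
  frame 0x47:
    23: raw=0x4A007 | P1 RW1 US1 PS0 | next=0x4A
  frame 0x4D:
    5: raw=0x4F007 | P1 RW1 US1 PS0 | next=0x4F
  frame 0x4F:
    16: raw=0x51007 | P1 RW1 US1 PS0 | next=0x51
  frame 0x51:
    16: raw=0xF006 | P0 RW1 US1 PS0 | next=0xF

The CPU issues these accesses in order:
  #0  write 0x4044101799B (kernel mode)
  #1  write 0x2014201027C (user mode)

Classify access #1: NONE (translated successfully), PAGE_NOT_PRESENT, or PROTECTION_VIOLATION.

Trace:
#0 VA=0x4044101799B (w,kernel):
  lvl0: tbl 0x3E, slot 8 ⇒ 0x40007 (P1/RW1/US1/PS0)
  lvl1: tbl 0x40, slot 17 ⇒ 0x44007 (P1/RW1/US1/PS0)
  lvl2: tbl 0x44, slot 8 ⇒ 0x47007 (P1/RW1/US1/PS0)
  lvl3: tbl 0x47, slot 23 ⇒ 0x4A007 (P1/RW1/US1/PS0)
  ✓ 0x4A99B  — 4 lookups
#1 VA=0x2014201027C (w,user):
  lvl0: tbl 0x3E, slot 4 ⇒ 0x4D007 (P1/RW1/US1/PS0)
  lvl1: tbl 0x4D, slot 5 ⇒ 0x4F007 (P1/RW1/US1/PS0)
  lvl2: tbl 0x4F, slot 16 ⇒ 0x51007 (P1/RW1/US1/PS0)
  lvl3: tbl 0x51, slot 16 ⇒ 0xF006 (P0/RW1/US1/PS0)
  ⇒ fault: PAGE_NOT_PRESENT  — 4 lookups

Access #1 fault: PAGE_NOT_PRESENT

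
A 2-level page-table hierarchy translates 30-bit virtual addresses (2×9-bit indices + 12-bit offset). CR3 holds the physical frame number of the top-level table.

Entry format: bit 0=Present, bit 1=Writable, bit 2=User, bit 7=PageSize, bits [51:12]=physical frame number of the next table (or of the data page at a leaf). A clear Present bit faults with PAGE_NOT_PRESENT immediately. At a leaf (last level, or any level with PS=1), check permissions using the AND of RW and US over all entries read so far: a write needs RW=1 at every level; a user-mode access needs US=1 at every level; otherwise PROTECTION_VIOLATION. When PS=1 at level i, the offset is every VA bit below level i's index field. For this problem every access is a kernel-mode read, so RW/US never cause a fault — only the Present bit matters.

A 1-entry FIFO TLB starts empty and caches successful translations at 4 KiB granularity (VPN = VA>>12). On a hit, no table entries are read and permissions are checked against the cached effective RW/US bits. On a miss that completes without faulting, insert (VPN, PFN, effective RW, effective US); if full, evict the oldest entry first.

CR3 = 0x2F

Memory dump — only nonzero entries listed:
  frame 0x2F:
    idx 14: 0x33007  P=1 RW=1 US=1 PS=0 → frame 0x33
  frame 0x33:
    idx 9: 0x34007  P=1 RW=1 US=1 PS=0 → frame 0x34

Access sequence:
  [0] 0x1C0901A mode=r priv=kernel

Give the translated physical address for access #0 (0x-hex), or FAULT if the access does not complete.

Walk each access:
#0 VA=0x1C0901A (r,kernel):
  [0] read 0x2F idx=14: raw=0x33007 flags P=1 W=1 U=1 S=0
  [1] read 0x33 idx=9: raw=0x34007 flags P=1 W=1 U=1 S=0
  ✓ 0x3401A  — 2 lookups

Access #0 PA: 0x3401A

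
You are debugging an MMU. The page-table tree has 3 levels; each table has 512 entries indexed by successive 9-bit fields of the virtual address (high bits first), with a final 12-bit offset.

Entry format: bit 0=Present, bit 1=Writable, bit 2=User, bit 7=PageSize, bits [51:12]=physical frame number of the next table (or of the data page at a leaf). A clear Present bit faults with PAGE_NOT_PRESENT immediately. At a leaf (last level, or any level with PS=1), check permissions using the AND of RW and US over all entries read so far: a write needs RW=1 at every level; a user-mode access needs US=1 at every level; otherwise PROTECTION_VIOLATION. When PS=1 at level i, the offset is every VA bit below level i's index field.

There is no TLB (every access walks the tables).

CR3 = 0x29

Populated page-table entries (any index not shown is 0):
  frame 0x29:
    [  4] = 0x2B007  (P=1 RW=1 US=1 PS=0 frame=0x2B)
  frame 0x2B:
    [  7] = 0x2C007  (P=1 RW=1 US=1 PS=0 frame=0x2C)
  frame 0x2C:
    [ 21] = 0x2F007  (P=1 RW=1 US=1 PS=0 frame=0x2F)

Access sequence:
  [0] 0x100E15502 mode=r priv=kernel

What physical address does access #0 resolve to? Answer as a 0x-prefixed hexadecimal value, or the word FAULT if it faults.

Trace:
#0 VA=0x100E15502 (r,kernel):
  [0] read 0x29 idx=4: raw=0x2B007 flags P=1 W=1 U=1 S=0
  [1] read 0x2B idx=7: raw=0x2C007 flags P=1 W=1 U=1 S=0
  [2] read 0x2C idx=21: raw=0x2F007 flags P=1 W=1 U=1 S=0
  ⇒ phys 0x2F502  [3 reads]

Access #0 PA: 0x2F502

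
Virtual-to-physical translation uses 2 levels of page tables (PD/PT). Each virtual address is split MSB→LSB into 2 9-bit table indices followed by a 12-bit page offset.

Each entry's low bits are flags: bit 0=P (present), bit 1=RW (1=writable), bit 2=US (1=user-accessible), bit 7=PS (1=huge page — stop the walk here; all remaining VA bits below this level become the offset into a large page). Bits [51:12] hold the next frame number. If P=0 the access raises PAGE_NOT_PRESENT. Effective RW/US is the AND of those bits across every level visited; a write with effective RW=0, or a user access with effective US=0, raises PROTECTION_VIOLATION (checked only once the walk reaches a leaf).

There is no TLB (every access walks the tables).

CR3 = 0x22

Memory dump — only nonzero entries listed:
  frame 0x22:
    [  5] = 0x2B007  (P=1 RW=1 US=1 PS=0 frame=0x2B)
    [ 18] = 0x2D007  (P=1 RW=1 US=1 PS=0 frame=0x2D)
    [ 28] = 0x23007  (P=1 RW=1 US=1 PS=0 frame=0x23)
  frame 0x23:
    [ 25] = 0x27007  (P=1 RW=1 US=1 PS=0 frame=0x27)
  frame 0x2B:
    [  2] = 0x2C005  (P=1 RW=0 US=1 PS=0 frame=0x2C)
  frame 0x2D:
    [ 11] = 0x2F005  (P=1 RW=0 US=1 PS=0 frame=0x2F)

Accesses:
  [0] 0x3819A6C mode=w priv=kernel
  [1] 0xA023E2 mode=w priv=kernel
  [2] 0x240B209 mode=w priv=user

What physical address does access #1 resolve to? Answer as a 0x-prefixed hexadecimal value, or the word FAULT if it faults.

Per-access translation:
#0 VA=0x3819A6C (w,kernel):
  lvl0: tbl 0x22, slot 28 ⇒ 0x23007 (P1/RW1/US1/PS0)
  lvl1: tbl 0x23, slot 25 ⇒ 0x27007 (P1/RW1/US1/PS0)
  → PA=0x27A6C  (2 entries read)
#1 VA=0xA023E2 (w,kernel):
  lvl0: tbl 0x22, slot 5 ⇒ 0x2B007 (P1/RW1/US1/PS0)
  lvl1: tbl 0x2B, slot 2 ⇒ 0x2C005 (P1/RW0/US1/PS0)
  ✗ PROTECTION_VIOLATION  [2 reads]
#2 VA=0x240B209 (w,user):
  lvl0: tbl 0x22, slot 18 ⇒ 0x2D007 (P1/RW1/US1/PS0)
  lvl1: tbl 0x2D, slot 11 ⇒ 0x2F005 (P1/RW0/US1/PS0)
  ✗ PROTECTION_VIOLATION  [2 reads]

Access #1 PA: FAULT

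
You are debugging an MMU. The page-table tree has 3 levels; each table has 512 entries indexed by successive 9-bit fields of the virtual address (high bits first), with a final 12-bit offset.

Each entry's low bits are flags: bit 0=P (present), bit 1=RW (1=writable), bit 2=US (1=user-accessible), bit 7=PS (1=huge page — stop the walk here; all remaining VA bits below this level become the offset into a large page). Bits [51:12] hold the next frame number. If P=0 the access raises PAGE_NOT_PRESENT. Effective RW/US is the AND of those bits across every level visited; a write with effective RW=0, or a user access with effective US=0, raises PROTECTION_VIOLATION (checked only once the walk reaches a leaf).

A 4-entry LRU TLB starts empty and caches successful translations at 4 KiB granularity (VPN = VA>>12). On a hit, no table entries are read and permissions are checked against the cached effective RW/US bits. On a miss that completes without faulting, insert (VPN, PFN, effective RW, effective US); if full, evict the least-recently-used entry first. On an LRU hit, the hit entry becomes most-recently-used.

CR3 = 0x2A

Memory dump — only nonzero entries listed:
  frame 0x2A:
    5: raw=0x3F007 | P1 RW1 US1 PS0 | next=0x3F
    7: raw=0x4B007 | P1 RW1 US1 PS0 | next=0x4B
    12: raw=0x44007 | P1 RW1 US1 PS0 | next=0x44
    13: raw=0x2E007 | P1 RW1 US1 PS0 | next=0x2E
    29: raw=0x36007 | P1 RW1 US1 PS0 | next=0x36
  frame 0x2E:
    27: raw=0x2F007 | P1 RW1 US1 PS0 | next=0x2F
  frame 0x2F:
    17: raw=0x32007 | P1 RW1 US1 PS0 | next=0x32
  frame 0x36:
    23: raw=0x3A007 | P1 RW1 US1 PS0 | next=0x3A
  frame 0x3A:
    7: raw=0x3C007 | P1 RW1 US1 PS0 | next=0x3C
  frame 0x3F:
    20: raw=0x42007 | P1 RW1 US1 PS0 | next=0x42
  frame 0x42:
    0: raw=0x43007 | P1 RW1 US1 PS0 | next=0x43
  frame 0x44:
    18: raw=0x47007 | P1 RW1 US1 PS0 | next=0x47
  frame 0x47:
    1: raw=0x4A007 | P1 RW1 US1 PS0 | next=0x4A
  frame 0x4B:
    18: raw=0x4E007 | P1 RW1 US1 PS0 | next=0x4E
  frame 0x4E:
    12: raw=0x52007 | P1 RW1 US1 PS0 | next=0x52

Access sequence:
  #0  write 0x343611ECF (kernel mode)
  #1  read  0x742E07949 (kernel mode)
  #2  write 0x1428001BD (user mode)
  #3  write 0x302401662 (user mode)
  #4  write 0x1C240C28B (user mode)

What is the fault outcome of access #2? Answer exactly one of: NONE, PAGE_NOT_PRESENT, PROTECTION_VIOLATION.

Per-access translation:
#0 VA=0x343611ECF (w,kernel):
  L0: frame=0x2A idx=13 entry=0x2E007 [P=1 RW=1 US=1 PS=0]
  L1: frame=0x2E idx=27 entry=0x2F007 [P=1 RW=1 US=1 PS=0]
  L2: frame=0x2F idx=17 entry=0x32007 [P=1 RW=1 US=1 PS=0]
  ⇒ phys 0x32ECF  [3 reads]
#1 VA=0x742E07949 (r,kernel):
  L0: frame=0x2A idx=29 entry=0x36007 [P=1 RW=1 US=1 PS=0]
  L1: frame=0x36 idx=23 entry=0x3A007 [P=1 RW=1 US=1 PS=0]
  L2: frame=0x3A idx=7 entry=0x3C007 [P=1 RW=1 US=1 PS=0]
  ⇒ phys 0x3C949  [3 reads]
#2 VA=0x1428001BD (w,user):
  L0: frame=0x2A idx=5 entry=0x3F007 [P=1 RW=1 US=1 PS=0]
  L1: frame=0x3F idx=20 entry=0x42007 [P=1 RW=1 US=1 PS=0]
  L2: frame=0x42 idx=0 entry=0x43007 [P=1 RW=1 US=1 PS=0]
  ⇒ phys 0x431BD  [3 reads]
#3 VA=0x302401662 (w,user):
  L0: frame=0x2A idx=12 entry=0x44007 [P=1 RW=1 US=1 PS=0]
  L1: frame=0x44 idx=18 entry=0x47007 [P=1 RW=1 US=1 PS=0]
  L2: frame=0x47 idx=1 entry=0x4A007 [P=1 RW=1 US=1 PS=0]
  ⇒ phys 0x4A662  [3 reads]
#4 VA=0x1C240C28B (w,user):
  L0: frame=0x2A idx=7 entry=0x4B007 [P=1 RW=1 US=1 PS=0]
  L1: frame=0x4B idx=18 entry=0x4E007 [P=1 RW=1 US=1 PS=0]
  L2: frame=0x4E idx=12 entry=0x52007 [P=1 RW=1 US=1 PS=0]
  ⇒ phys 0x5228B  [3 reads]

Access #2 fault: NONE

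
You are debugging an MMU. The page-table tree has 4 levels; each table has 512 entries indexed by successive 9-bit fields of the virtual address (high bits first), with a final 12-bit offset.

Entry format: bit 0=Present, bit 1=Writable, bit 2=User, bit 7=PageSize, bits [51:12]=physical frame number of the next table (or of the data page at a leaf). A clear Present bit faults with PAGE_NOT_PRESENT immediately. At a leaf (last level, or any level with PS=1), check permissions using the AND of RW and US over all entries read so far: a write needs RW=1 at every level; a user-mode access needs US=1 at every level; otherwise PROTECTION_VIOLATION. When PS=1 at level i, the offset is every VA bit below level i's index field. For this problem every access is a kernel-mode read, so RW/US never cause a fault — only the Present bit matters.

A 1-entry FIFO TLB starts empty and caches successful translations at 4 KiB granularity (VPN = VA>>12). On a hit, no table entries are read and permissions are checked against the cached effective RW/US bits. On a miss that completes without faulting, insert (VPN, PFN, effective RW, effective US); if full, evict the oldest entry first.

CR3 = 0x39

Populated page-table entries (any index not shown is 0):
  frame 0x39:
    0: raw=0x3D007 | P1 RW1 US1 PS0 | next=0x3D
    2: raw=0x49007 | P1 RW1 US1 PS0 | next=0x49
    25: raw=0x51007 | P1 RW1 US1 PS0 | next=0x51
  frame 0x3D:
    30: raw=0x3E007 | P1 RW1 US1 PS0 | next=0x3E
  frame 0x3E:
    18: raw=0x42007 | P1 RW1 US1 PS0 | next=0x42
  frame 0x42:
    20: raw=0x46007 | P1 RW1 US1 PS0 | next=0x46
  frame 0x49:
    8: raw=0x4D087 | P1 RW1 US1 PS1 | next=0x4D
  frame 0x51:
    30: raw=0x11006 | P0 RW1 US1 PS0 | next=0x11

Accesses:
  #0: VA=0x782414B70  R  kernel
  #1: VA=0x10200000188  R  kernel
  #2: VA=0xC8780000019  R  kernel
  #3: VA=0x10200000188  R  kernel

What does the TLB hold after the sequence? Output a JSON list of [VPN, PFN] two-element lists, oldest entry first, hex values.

Per-access translation:
#0 VA=0x782414B70 (r,kernel):
  [0] read 0x39 idx=0: raw=0x3D007 flags P=1 W=1 U=1 S=0
  [1] read 0x3D idx=30: raw=0x3E007 flags P=1 W=1 U=1 S=0
  [2] read 0x3E idx=18: raw=0x42007 flags P=1 W=1 U=1 S=0
  [3] read 0x42 idx=20: raw=0x46007 flags P=1 W=1 U=1 S=0
  → PA=0x46B70  (4 entries read)
#1 VA=0x10200000188 (r,kernel):
  [0] read 0x39 idx=2: raw=0x49007 flags P=1 W=1 U=1 S=0
  [1] read 0x49 idx=8: raw=0x4D087 flags P=1 W=1 U=1 S=1
  → PA=0x4D188 (huge @L1)  (2 entries read)
#2 VA=0xC8780000019 (r,kernel):
  [0] read 0x39 idx=25: raw=0x51007 flags P=1 W=1 U=1 S=0
  [1] read 0x51 idx=30: raw=0x11006 flags P=0 W=1 U=1 S=0
  → PAGE_NOT_PRESENT  (2 entries read)
#3 VA=0x10200000188 (r,kernel):
  TLB hit vpn=0x10200000 → PA=0x4D188

TLB: [["0x10200000", "0x4D"]]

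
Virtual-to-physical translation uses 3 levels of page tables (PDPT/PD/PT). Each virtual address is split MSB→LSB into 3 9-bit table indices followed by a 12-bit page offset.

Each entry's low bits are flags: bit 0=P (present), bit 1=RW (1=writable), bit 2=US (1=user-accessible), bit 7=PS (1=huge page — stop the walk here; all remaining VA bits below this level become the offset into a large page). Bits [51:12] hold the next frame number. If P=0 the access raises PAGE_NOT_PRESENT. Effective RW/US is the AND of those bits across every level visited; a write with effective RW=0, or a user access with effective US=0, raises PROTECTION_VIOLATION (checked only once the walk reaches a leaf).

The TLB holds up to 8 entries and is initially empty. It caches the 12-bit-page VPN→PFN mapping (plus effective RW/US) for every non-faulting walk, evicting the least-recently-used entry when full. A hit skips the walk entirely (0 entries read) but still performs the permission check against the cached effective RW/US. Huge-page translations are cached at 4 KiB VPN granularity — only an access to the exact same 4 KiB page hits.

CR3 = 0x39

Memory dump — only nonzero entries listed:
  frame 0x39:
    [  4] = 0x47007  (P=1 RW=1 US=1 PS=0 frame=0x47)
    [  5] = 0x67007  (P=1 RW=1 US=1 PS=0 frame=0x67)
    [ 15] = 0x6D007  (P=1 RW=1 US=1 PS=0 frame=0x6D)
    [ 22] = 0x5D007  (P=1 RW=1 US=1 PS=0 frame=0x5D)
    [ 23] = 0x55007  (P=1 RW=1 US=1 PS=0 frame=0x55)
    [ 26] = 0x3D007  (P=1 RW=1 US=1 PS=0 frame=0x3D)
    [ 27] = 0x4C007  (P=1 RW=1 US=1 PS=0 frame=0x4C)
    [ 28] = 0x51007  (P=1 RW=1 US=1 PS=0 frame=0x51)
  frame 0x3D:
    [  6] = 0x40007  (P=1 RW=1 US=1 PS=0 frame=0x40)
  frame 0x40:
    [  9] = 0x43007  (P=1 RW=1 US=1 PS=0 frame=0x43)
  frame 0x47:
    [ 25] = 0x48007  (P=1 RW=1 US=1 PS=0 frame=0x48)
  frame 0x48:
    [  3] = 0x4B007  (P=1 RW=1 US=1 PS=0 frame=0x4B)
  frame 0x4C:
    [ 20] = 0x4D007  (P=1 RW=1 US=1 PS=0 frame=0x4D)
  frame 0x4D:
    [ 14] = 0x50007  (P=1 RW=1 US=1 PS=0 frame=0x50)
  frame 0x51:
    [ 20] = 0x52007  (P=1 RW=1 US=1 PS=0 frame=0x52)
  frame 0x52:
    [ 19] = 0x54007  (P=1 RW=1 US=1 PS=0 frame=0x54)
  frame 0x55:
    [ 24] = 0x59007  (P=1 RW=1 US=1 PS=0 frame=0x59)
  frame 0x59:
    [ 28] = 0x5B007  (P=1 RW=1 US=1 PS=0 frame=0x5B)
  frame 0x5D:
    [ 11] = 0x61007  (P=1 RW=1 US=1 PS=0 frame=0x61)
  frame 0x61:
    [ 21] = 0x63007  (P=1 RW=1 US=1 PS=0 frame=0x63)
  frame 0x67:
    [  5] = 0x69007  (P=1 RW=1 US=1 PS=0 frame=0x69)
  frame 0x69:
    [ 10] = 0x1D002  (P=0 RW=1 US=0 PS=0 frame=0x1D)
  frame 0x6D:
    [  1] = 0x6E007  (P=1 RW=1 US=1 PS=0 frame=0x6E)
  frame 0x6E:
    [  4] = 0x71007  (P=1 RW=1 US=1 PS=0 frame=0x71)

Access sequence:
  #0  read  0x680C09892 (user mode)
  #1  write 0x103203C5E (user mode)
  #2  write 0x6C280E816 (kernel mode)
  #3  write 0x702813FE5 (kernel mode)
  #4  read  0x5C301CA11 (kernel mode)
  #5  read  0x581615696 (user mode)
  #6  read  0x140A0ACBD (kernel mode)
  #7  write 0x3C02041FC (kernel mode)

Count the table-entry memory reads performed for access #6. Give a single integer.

Walk each access:
#0 VA=0x680C09892 (r,user):
  L0: frame=0x39 idx=26 entry=0x3D007 [P=1 RW=1 US=1 PS=0]
  L1: frame=0x3D idx=6 entry=0x40007 [P=1 RW=1 US=1 PS=0]
  L2: frame=0x40 idx=9 entry=0x43007 [P=1 RW=1 US=1 PS=0]
  ⇒ phys 0x43892  [3 reads]
#1 VA=0x103203C5E (w,user):
  L0: frame=0x39 idx=4 entry=0x47007 [P=1 RW=1 US=1 PS=0]
  L1: frame=0x47 idx=25 entry=0x48007 [P=1 RW=1 US=1 PS=0]
  L2: frame=0x48 idx=3 entry=0x4B007 [P=1 RW=1 US=1 PS=0]
  ⇒ phys 0x4BC5E  [3 reads]
#2 VA=0x6C280E816 (w,kernel):
  L0: frame=0x39 idx=27 entry=0x4C007 [P=1 RW=1 US=1 PS=0]
  L1: frame=0x4C idx=20 entry=0x4D007 [P=1 RW=1 US=1 PS=0]
  L2: frame=0x4D idx=14 entry=0x50007 [P=1 RW=1 US=1 PS=0]
  ⇒ phys 0x50816  [3 reads]
#3 VA=0x702813FE5 (w,kernel):
  L0: frame=0x39 idx=28 entry=0x51007 [P=1 RW=1 US=1 PS=0]
  L1: frame=0x51 idx=20 entry=0x52007 [P=1 RW=1 US=1 PS=0]
  L2: frame=0x52 idx=19 entry=0x54007 [P=1 RW=1 US=1 PS=0]
  ⇒ phys 0x54FE5  [3 reads]
#4 VA=0x5C301CA11 (r,kernel):
  L0: frame=0x39 idx=23 entry=0x55007 [P=1 RW=1 US=1 PS=0]
  L1: frame=0x55 idx=24 entry=0x59007 [P=1 RW=1 US=1 PS=0]
  L2: frame=0x59 idx=28 entry=0x5B007 [P=1 RW=1 US=1 PS=0]
  ⇒ phys 0x5BA11  [3 reads]
#5 VA=0x581615696 (r,user):
  L0: frame=0x39 idx=22 entry=0x5D007 [P=1 RW=1 US=1 PS=0]
  L1: frame=0x5D idx=11 entry=0x61007 [P=1 RW=1 US=1 PS=0]
  L2: frame=0x61 idx=21 entry=0x63007 [P=1 RW=1 US=1 PS=0]
  ⇒ phys 0x63696  [3 reads]
#6 VA=0x140A0ACBD (r,kernel):
  L0: frame=0x39 idx=5 entry=0x67007 [P=1 RW=1 US=1 PS=0]
  L1: frame=0x67 idx=5 entry=0x69007 [P=1 RW=1 US=1 PS=0]
  L2: frame=0x69 idx=10 entry=0x1D002 [P=0 RW=1 US=0 PS=0]
  → PAGE_NOT_PRESENT  (3 entries read)
#7 VA=0x3C02041FC (w,kernel):
  L0: frame=0x39 idx=15 entry=0x6D007 [P=1 RW=1 US=1 PS=0]
  L1: frame=0x6D idx=1 entry=0x6E007 [P=1 RW=1 US=1 PS=0]
  L2: frame=0x6E idx=4 entry=0x71007 [P=1 RW=1 US=1 PS=0]
  ⇒ phys 0x711FC  [3 reads]

Entries read for #6: 3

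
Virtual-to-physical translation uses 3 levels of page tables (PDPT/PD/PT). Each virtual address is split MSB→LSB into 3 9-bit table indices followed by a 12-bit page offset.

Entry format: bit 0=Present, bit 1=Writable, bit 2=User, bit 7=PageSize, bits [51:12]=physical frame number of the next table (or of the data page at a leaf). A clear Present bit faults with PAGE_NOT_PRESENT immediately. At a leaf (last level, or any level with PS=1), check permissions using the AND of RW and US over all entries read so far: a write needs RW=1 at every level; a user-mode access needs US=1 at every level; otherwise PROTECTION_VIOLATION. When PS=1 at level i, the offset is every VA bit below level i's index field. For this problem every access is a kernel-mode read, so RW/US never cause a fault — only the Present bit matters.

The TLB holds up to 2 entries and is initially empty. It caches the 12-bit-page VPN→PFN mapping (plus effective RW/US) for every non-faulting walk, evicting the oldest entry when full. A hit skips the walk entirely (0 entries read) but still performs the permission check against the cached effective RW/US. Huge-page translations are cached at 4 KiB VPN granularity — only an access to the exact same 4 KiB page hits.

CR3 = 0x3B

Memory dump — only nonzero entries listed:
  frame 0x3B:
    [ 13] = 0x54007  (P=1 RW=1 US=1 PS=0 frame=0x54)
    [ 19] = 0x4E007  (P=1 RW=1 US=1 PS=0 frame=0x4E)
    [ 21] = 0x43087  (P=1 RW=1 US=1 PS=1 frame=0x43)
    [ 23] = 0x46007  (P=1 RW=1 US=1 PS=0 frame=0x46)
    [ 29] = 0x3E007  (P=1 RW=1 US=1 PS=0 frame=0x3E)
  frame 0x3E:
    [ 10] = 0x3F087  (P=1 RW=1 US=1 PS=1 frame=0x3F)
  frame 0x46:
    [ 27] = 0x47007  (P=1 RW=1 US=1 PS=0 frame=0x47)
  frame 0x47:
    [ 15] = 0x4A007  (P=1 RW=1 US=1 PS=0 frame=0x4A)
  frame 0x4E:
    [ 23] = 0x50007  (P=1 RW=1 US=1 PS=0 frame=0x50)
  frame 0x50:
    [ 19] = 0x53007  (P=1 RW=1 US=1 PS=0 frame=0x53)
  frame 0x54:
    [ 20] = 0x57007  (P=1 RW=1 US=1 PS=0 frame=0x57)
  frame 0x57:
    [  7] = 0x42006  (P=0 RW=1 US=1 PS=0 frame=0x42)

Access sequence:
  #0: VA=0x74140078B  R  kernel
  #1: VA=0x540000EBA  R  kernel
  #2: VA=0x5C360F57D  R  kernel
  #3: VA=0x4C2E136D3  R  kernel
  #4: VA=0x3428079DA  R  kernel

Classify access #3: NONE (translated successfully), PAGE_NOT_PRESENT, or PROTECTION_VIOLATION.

Walk each access:
#0 VA=0x74140078B (r,kernel):
  L0: frame=0x3B idx=29 entry=0x3E007 [P=1 RW=1 US=1 PS=0]
  L1: frame=0x3E idx=10 entry=0x3F087 [P=1 RW=1 US=1 PS=1]
  ⇒ phys 0x3F78B (huge @L1)  [2 reads]
#1 VA=0x540000EBA (r,kernel):
  L0: frame=0x3B idx=21 entry=0x43087 [P=1 RW=1 US=1 PS=1]
  ⇒ phys 0x43EBA (huge @L0)  [1 reads]
#2 VA=0x5C360F57D (r,kernel):
  L0: frame=0x3B idx=23 entry=0x46007 [P=1 RW=1 US=1 PS=0]
  L1: frame=0x46 idx=27 entry=0x47007 [P=1 RW=1 US=1 PS=0]
  L2: frame=0x47 idx=15 entry=0x4A007 [P=1 RW=1 US=1 PS=0]
  ⇒ phys 0x4A57D  [3 reads]
#3 VA=0x4C2E136D3 (r,kernel):
  L0: frame=0x3B idx=19 entry=0x4E007 [P=1 RW=1 US=1 PS=0]
  L1: frame=0x4E idx=23 entry=0x50007 [P=1 RW=1 US=1 PS=0]
  L2: frame=0x50 idx=19 entry=0x53007 [P=1 RW=1 US=1 PS=0]
  ⇒ phys 0x536D3  [3 reads]
#4 VA=0x3428079DA (r,kernel):
  L0: frame=0x3B idx=13 entry=0x54007 [P=1 RW=1 US=1 PS=0]
  L1: frame=0x54 idx=20 entry=0x57007 [P=1 RW=1 US=1 PS=0]
  L2: frame=0x57 idx=7 entry=0x42006 [P=0 RW=1 US=1 PS=0]
  ⇒ fault: PAGE_NOT_PRESENT  — 3 lookups

Access #3 fault: NONE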